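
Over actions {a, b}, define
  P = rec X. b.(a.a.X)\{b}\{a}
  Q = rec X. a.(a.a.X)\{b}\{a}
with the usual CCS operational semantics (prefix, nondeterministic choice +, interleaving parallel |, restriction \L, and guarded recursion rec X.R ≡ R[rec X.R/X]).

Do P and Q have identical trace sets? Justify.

traces(P) ≠ traces(Q) — witness ⟨b⟩

LTS(P): 2 reachable states
  s0 = rec X. b.(a.a.X)\{b}\{a} has moves —b→ s1
  s1 = (a.a.(rec X. b.(a.a.X)\{b}\{a}))\{b}\{a} has moves ·
LTS(Q): 2 reachable states
  t0 = rec X. a.(a.a.X)\{b}\{a} has moves —a→ t1
  t1 = (a.a.(rec X. a.(a.a.X)\{b}\{a}))\{b}\{a} has moves ·
Trace ⟨b⟩ through P, begin at {s0}:
  [1] b ⇒ {s1}
  ✓ P
Trace ⟨b⟩ through Q, begin at {t0}:
  [1] b ⇒ no successor for Q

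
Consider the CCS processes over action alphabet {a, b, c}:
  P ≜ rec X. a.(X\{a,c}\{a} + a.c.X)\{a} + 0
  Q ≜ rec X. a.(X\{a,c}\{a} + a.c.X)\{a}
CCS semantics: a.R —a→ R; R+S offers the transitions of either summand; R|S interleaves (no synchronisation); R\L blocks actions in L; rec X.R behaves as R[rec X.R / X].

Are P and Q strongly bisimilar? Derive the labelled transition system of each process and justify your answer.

LTS(P): 2 reachable states
  s0 = rec X. a.(X\{a,c}\{a} + a.c.X)\{a} + 0 :: =a=> s1
  s1 = ((rec X. a.(X\{a,c}\{a} + a.c.X)\{a} + 0)\{a,c}\{a} + a.c.(rec X. a.(X\{a,c}\{a} + a.c.X)\{a} + 0))\{a} :: (no moves)
LTS(Q): 2 reachable states
  t0 = rec X. a.(X\{a,c}\{a} + a.c.X)\{a} :: =a=> t1
  t1 = ((rec X. a.(X\{a,c}\{a} + a.c.X)\{a})\{a,c}\{a} + a.c.(rec X. a.(X\{a,c}\{a} + a.c.X)\{a}))\{a} :: (no moves)
Bisimilarity quotient blocks:
  B0 = {s0, t0}
  B1 = {s1, t1}
s0 ∈ B0, t0 ∈ B0 → same block

P ~ Q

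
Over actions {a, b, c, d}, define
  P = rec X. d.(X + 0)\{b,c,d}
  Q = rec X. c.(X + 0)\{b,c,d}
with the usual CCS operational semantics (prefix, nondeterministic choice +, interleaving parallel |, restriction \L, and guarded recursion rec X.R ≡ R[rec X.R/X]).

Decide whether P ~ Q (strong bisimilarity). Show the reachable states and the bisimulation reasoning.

P ≁ Q

P's transition system — 2 states:
  p0 = rec X. d.(X + 0)\{b,c,d} → ··d··> p1
  p1 = ((rec X. d.(X + 0)\{b,c,d}) + 0)\{b,c,d} → ∅
Q's transition system — 2 states:
  q0 = rec X. c.(X + 0)\{b,c,d} → ··c··> q1
  q1 = ((rec X. c.(X + 0)\{b,c,d}) + 0)\{b,c,d} → ∅
Partition-refinement fixed point:
  B0 = {p0}
  B1 = {p1, q1}
  B2 = {q0}
p0 ∈ B0, q0 ∈ B2 → different blocks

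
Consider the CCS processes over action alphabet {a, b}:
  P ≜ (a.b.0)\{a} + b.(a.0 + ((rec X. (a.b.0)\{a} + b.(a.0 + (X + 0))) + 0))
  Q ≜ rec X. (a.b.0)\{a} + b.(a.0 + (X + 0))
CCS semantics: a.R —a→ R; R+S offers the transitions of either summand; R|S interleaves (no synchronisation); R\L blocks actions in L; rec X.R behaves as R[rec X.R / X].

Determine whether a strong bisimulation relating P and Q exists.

LTS(P): 3 reachable states
  u0 = (a.b.0)\{a} + b.(a.0 + ((rec X. (a.b.0)\{a} + b.(a.0 + (X + 0))) + 0)) → -b-> u1
  u1 = a.0 + ((rec X. (a.b.0)\{a} + b.(a.0 + (X + 0))) + 0) → -a-> u2, -b-> u1
  u2 = 0 → ·
LTS(Q): 3 reachable states
  v0 = rec X. (a.b.0)\{a} + b.(a.0 + (X + 0)) → -b-> v1
  v1 = a.0 + ((rec X. (a.b.0)\{a} + b.(a.0 + (X + 0))) + 0) → -a-> v2, -b-> v1
  v2 = 0 → ·
Bisimilarity quotient blocks:
  B0 = {u0, v0}
  B1 = {u1, v1}
  B2 = {u2, v2}
u0 ∈ B0, v0 ∈ B0 → same block

P ~ Q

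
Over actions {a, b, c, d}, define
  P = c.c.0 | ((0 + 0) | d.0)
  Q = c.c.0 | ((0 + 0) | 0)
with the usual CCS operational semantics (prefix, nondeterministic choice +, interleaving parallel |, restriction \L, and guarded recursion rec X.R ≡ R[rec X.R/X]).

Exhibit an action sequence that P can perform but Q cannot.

LTS(P): 6 reachable states
  s0 = c.c.0 | ((0 + 0) | d.0) → =c=> s1, =d=> s2
  s1 = c.0 | ((0 + 0) | d.0) → =c=> s3, =d=> s4
  s2 = c.c.0 | ((0 + 0) | 0) → =c=> s4
  s3 = 0 | ((0 + 0) | d.0) → =d=> s5
  s4 = c.0 | ((0 + 0) | 0) → =c=> s5
  s5 = 0 | ((0 + 0) | 0) → (no moves)
LTS(Q): 3 reachable states
  t0 = c.c.0 | ((0 + 0) | 0) → =c=> t1
  t1 = c.0 | ((0 + 0) | 0) → =c=> t2
  t2 = 0 | ((0 + 0) | 0) → (no moves)
Executing d from P (initial set {s0}):
  [1] d ⇒ {s2}
  ✓ P
Executing d from Q (initial set {t0}):
  [1] d ⇒ ∅ (Q stuck)

d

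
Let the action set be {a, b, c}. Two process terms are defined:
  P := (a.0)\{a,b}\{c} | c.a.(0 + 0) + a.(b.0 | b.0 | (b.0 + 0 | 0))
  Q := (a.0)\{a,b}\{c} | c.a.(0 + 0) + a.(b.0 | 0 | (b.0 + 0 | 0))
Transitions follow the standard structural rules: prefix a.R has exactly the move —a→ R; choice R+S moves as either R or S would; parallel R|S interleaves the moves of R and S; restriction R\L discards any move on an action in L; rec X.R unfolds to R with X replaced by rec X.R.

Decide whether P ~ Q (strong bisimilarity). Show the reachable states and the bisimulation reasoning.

NO

P's transition system — 11 states:
  p0 = (a.0)\{a,b}\{c} | c.a.(0 + 0) + a.(b.0 | b.0 | (b.0 + 0 | 0)) has moves -a-> p1, -c-> p2
  p1 = b.0 | b.0 | (b.0 + 0 | 0) has moves -b-> p3, -b-> p4, -b-> p5
  p2 = (a.0)\{a,b}\{c} | a.(0 + 0) has moves -a-> p6
  p3 = 0 | b.0 | (b.0 + 0 | 0) has moves -b-> p7, -b-> p8
  p4 = b.0 | 0 | (b.0 + 0 | 0) has moves -b-> p7, -b-> p9
  p5 = b.0 | b.0 | 0 has moves -b-> p8, -b-> p9
  p6 = (a.0)\{a,b}\{c} | (0 + 0) has moves stopped
  p7 = 0 | 0 | (b.0 + 0 | 0) has moves -b-> p10
  p8 = 0 | b.0 | 0 has moves -b-> p10
  p9 = b.0 | 0 | 0 has moves -b-> p10
  p10 = 0 | 0 | 0 has moves stopped
Q's transition system — 7 states:
  q0 = (a.0)\{a,b}\{c} | c.a.(0 + 0) + a.(b.0 | 0 | (b.0 + 0 | 0)) has moves -a-> q1, -c-> q2
  q1 = b.0 | 0 | (b.0 + 0 | 0) has moves -b-> q3, -b-> q4
  q2 = (a.0)\{a,b}\{c} | a.(0 + 0) has moves -a-> q5
  q3 = 0 | 0 | (b.0 + 0 | 0) has moves -b-> q6
  q4 = b.0 | 0 | 0 has moves -b-> q6
  q5 = (a.0)\{a,b}\{c} | (0 + 0) has moves stopped
  q6 = 0 | 0 | 0 has moves stopped
Partition-refinement fixed point:
  B0 = {p0}
  B1 = {p1}
  B2 = {p3, p4, p5, q1}
  B3 = {p7, p8, p9, q3, q4}
  B4 = {p10, p6, q5, q6}
  B5 = {p2, q2}
  B6 = {q0}
p0 ∈ B0, q0 ∈ B6 → different blocks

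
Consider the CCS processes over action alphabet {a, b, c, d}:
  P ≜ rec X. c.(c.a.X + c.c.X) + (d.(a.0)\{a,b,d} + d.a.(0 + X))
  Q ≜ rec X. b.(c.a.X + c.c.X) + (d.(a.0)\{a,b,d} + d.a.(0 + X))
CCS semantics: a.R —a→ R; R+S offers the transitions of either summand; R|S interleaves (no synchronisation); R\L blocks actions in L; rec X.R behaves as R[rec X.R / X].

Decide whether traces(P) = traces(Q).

P's transition system — 7 states:
  s0 = rec X. c.(c.a.X + c.c.X) + (d.(a.0)\{a,b,d} + d.a.(0 + X)) has moves —c→ s1, —d→ s2, —d→ s3
  s1 = c.a.(rec X. c.(c.a.X + c.c.X) + (d.(a.0)\{a,b,d} + d.a.(0 + X))) + c.c.(rec X. c.(c.a.X + c.c.X) + (d.(a.0)\{a,b,d} + d.a.(0 + X))) has moves —c→ s4, —c→ s5
  s2 = (a.0)\{a,b,d} has moves (no moves)
  s3 = a.(0 + (rec X. c.(c.a.X + c.c.X) + (d.(a.0)\{a,b,d} + d.a.(0 + X)))) has moves —a→ s6
  s4 = a.(rec X. c.(c.a.X + c.c.X) + (d.(a.0)\{a,b,d} + d.a.(0 + X))) has moves —a→ s0
  s5 = c.(rec X. c.(c.a.X + c.c.X) + (d.(a.0)\{a,b,d} + d.a.(0 + X))) has moves —c→ s0
  s6 = 0 + (rec X. c.(c.a.X + c.c.X) + (d.(a.0)\{a,b,d} + d.a.(0 + X))) has moves —c→ s1, —d→ s2, —d→ s3
Q's transition system — 7 states:
  t0 = rec X. b.(c.a.X + c.c.X) + (d.(a.0)\{a,b,d} + d.a.(0 + X)) has moves —b→ t1, —d→ t2, —d→ t3
  t1 = c.a.(rec X. b.(c.a.X + c.c.X) + (d.(a.0)\{a,b,d} + d.a.(0 + X))) + c.c.(rec X. b.(c.a.X + c.c.X) + (d.(a.0)\{a,b,d} + d.a.(0 + X))) has moves —c→ t4, —c→ t5
  t2 = (a.0)\{a,b,d} has moves (no moves)
  t3 = a.(0 + (rec X. b.(c.a.X + c.c.X) + (d.(a.0)\{a,b,d} + d.a.(0 + X)))) has moves —a→ t6
  t4 = a.(rec X. b.(c.a.X + c.c.X) + (d.(a.0)\{a,b,d} + d.a.(0 + X))) has moves —a→ t0
  t5 = c.(rec X. b.(c.a.X + c.c.X) + (d.(a.0)\{a,b,d} + d.a.(0 + X))) has moves —c→ t0
  t6 = 0 + (rec X. b.(c.a.X + c.c.X) + (d.(a.0)\{a,b,d} + d.a.(0 + X))) has moves —b→ t1, —d→ t2, —d→ t3
Executing c from P (initial set {s0}):
  step 1 (c): {s1}
  P completes σ.
Executing c from Q (initial set {t0}):
  step 1 (c): ∅  — Q cannot continue

trace-distinct — witness ⟨c⟩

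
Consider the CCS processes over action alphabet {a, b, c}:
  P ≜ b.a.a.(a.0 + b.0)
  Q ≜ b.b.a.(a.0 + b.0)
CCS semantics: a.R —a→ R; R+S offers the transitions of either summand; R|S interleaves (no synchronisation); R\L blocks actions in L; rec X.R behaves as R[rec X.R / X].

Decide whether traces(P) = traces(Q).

NO — witness ⟨ba⟩

Reachable graph of P (5 states):
  s0 = b.a.a.(a.0 + b.0) has moves =b=> s1
  s1 = a.a.(a.0 + b.0) has moves =a=> s2
  s2 = a.(a.0 + b.0) has moves =a=> s3
  s3 = a.0 + b.0 has moves =a=> s4, =b=> s4
  s4 = 0 has moves ·
Reachable graph of Q (5 states):
  t0 = b.b.a.(a.0 + b.0) has moves =b=> t1
  t1 = b.a.(a.0 + b.0) has moves =b=> t2
  t2 = a.(a.0 + b.0) has moves =a=> t3
  t3 = a.0 + b.0 has moves =a=> t4, =b=> t4
  t4 = 0 has moves ·
Run σ = ⟨ba⟩ on P: start {s0}
  [1] b ⇒ {s1}
  [2] a ⇒ {s2}
  ✓ P
Run σ = ⟨ba⟩ on Q: start {t0}
  [1] b ⇒ {t1}
  [2] a ⇒ no successor for Q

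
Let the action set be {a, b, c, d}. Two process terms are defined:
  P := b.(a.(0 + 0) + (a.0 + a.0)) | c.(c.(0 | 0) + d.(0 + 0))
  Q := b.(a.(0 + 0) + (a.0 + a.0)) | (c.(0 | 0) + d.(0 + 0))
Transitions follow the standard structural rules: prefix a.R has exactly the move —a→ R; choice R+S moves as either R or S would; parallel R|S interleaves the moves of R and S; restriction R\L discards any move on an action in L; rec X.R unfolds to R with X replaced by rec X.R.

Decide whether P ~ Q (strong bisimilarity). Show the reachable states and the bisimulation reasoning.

LTS(P): 16 reachable states
  p0 = b.(a.(0 + 0) + (a.0 + a.0)) | c.(c.(0 | 0) + d.(0 + 0)) | --b--▸ p1, --c--▸ p2
  p1 = (a.(0 + 0) + (a.0 + a.0)) | c.(c.(0 | 0) + d.(0 + 0)) | --a--▸ p3, --a--▸ p4, --c--▸ p5
  p2 = b.(a.(0 + 0) + (a.0 + a.0)) | (c.(0 | 0) + d.(0 + 0)) | --b--▸ p5, --c--▸ p6, --d--▸ p7
  p3 = (0 + 0) | c.(c.(0 | 0) + d.(0 + 0)) | --c--▸ p8
  p4 = 0 | c.(c.(0 | 0) + d.(0 + 0)) | --c--▸ p9
  p5 = (a.(0 + 0) + (a.0 + a.0)) | (c.(0 | 0) + d.(0 + 0)) | --a--▸ p8, --a--▸ p9, --c--▸ p10, --d--▸ p11
  p6 = b.(a.(0 + 0) + (a.0 + a.0)) | (0 | 0) | --b--▸ p10
  p7 = b.(a.(0 + 0) + (a.0 + a.0)) | (0 + 0) | --b--▸ p11
  p8 = (0 + 0) | (c.(0 | 0) + d.(0 + 0)) | --c--▸ p12, --d--▸ p13
  p9 = 0 | (c.(0 | 0) + d.(0 + 0)) | --c--▸ p14, --d--▸ p15
  p10 = (a.(0 + 0) + (a.0 + a.0)) | (0 | 0) | --a--▸ p12, --a--▸ p14
  p11 = (a.(0 + 0) + (a.0 + a.0)) | (0 + 0) | --a--▸ p13, --a--▸ p15
  p12 = (0 + 0) | (0 | 0) | ∅
  p13 = (0 + 0) | (0 + 0) | ∅
  p14 = 0 | (0 | 0) | ∅
  p15 = 0 | (0 + 0) | ∅
LTS(Q): 12 reachable states
  q0 = b.(a.(0 + 0) + (a.0 + a.0)) | (c.(0 | 0) + d.(0 + 0)) | --b--▸ q1, --c--▸ q2, --d--▸ q3
  q1 = (a.(0 + 0) + (a.0 + a.0)) | (c.(0 | 0) + d.(0 + 0)) | --a--▸ q4, --a--▸ q5, --c--▸ q6, --d--▸ q7
  q2 = b.(a.(0 + 0) + (a.0 + a.0)) | (0 | 0) | --b--▸ q6
  q3 = b.(a.(0 + 0) + (a.0 + a.0)) | (0 + 0) | --b--▸ q7
  q4 = (0 + 0) | (c.(0 | 0) + d.(0 + 0)) | --c--▸ q8, --d--▸ q9
  q5 = 0 | (c.(0 | 0) + d.(0 + 0)) | --c--▸ q10, --d--▸ q11
  q6 = (a.(0 + 0) + (a.0 + a.0)) | (0 | 0) | --a--▸ q10, --a--▸ q8
  q7 = (a.(0 + 0) + (a.0 + a.0)) | (0 + 0) | --a--▸ q11, --a--▸ q9
  q8 = (0 + 0) | (0 | 0) | ∅
  q9 = (0 + 0) | (0 + 0) | ∅
  q10 = 0 | (0 | 0) | ∅
  q11 = 0 | (0 + 0) | ∅
Partition-refinement fixed point:
  B0 = {p0}
  B1 = {p2, q0}
  B2 = {p6, p7, q2, q3}
  B3 = {p10, p11, q6, q7}
  B4 = {p12, p13, p14, p15, q10, q11, q8, q9}
  B5 = {p5, q1}
  B6 = {p8, p9, q4, q5}
  B7 = {p1}
  B8 = {p3, p4}
p0 ∈ B0, q0 ∈ B1 → different blocks

P ≁ Q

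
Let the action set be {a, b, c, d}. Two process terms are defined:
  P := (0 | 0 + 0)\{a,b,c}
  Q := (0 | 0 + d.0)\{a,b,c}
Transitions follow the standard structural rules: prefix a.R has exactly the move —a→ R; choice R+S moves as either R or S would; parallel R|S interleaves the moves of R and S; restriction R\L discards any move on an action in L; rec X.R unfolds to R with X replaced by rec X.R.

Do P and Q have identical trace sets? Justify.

NO — witness ⟨d⟩

P's transition system — 1 states:
  s0 = (0 | 0 + 0)\{a,b,c} | deadlocked
Q's transition system — 2 states:
  t0 = (0 | 0 + d.0)\{a,b,c} | ··d··> t1
  t1 = 0\{a,b,c} | deadlocked
Trace ⟨d⟩ through Q, begin at {t0}:
  step 1 (d): {t1}
  Q completes σ.
Trace ⟨d⟩ through P, begin at {s0}:
  step 1 (d): ∅  — P cannot continue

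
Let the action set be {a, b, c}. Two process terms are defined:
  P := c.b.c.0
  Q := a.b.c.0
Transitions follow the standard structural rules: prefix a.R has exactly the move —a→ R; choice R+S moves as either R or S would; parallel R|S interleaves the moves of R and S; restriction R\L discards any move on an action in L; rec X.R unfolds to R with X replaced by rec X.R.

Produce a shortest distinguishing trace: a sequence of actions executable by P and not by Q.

LTS(P): 4 reachable states
  s0 = c.b.c.0 | ··c··> s1
  s1 = b.c.0 | ··b··> s2
  s2 = c.0 | ··c··> s3
  s3 = 0 | stopped
LTS(Q): 4 reachable states
  t0 = a.b.c.0 | ··a··> t1
  t1 = b.c.0 | ··b··> t2
  t2 = c.0 | ··c··> t3
  t3 = 0 | stopped
Run σ = ⟨c⟩ on P: start {s0}
  [1] c ⇒ {s1}
  — P admits the full trace.
Run σ = ⟨c⟩ on Q: start {t0}
  [1] c ⇒ ∅  — Q cannot continue

c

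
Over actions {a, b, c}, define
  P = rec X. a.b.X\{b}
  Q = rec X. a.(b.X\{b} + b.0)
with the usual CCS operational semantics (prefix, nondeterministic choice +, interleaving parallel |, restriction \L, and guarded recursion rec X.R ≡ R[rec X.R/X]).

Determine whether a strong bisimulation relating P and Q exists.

P ≁ Q

LTS(P): 4 reachable states
  s0 = rec X. a.b.X\{b} has moves —a→ s1
  s1 = b.(rec X. a.b.X\{b})\{b} has moves —b→ s2
  s2 = (rec X. a.b.X\{b})\{b} has moves —a→ s3
  s3 = (b.(rec X. a.b.X\{b})\{b})\{b} has moves ∅
LTS(Q): 5 reachable states
  t0 = rec X. a.(b.X\{b} + b.0) has moves —a→ t1
  t1 = b.(rec X. a.(b.X\{b} + b.0))\{b} + b.0 has moves —b→ t2, —b→ t3
  t2 = (rec X. a.(b.X\{b} + b.0))\{b} has moves —a→ t4
  t3 = 0 has moves ∅
  t4 = (b.(rec X. a.(b.X\{b} + b.0))\{b} + b.0)\{b} has moves ∅
Coarsest stable partition (strong bisimilarity classes):
  B0 = {s0}
  B1 = {s1}
  B2 = {s2, t2}
  B3 = {s3, t3, t4}
  B4 = {t0}
  B5 = {t1}
s0 ∈ B0, t0 ∈ B4 → different blocks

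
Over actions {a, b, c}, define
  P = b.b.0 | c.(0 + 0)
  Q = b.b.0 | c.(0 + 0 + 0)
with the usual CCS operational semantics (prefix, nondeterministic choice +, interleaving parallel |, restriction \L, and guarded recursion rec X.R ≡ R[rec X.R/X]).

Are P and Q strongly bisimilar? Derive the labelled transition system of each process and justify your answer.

bisimilar

P's transition system — 6 states:
  m0 = b.b.0 | c.(0 + 0) → —b→ m1, —c→ m2
  m1 = b.0 | c.(0 + 0) → —b→ m3, —c→ m4
  m2 = b.b.0 | (0 + 0) → —b→ m4
  m3 = 0 | c.(0 + 0) → —c→ m5
  m4 = b.0 | (0 + 0) → —b→ m5
  m5 = 0 | (0 + 0) → ·
Q's transition system — 6 states:
  n0 = b.b.0 | c.(0 + 0 + 0) → —b→ n1, —c→ n2
  n1 = b.0 | c.(0 + 0 + 0) → —b→ n3, —c→ n4
  n2 = b.b.0 | (0 + 0 + 0) → —b→ n4
  n3 = 0 | c.(0 + 0 + 0) → —c→ n5
  n4 = b.0 | (0 + 0 + 0) → —b→ n5
  n5 = 0 | (0 + 0 + 0) → ·
Bisimilarity quotient blocks:
  B0 = {m0, n0}
  B1 = {m2, n2}
  B2 = {m4, n4}
  B3 = {m5, n5}
  B4 = {m1, n1}
  B5 = {m3, n3}
m0 ∈ B0, n0 ∈ B0 → same block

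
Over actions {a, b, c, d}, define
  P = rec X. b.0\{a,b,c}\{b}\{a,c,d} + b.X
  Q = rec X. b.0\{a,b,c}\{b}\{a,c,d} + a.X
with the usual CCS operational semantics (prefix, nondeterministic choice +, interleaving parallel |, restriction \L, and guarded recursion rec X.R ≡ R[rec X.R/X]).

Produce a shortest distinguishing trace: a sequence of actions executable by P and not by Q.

bb

LTS(P): 2 reachable states
  s0 = rec X. b.0\{a,b,c}\{b}\{a,c,d} + b.X :: --b--▸ s0, --b--▸ s1
  s1 = 0\{a,b,c}\{b}\{a,c,d} :: stopped
LTS(Q): 2 reachable states
  t0 = rec X. b.0\{a,b,c}\{b}\{a,c,d} + a.X :: --a--▸ t0, --b--▸ t1
  t1 = 0\{a,b,c}\{b}\{a,c,d} :: stopped
Run σ = ⟨bb⟩ on P: start {s0}
  [1] b ⇒ {s0, s1}
  [2] b ⇒ {s0, s1}
  ✓ P
Run σ = ⟨bb⟩ on Q: start {t0}
  [1] b ⇒ {t1}
  [2] b ⇒ ∅ (Q stuck)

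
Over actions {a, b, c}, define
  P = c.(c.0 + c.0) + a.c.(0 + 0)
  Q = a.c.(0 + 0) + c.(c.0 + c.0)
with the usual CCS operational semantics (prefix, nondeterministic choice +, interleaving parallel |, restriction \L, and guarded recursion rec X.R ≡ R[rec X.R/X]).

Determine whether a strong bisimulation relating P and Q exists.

YES

Reachable graph of P (5 states):
  p0 = c.(c.0 + c.0) + a.c.(0 + 0) :: -a-> p1, -c-> p2
  p1 = c.(0 + 0) :: -c-> p3
  p2 = c.0 + c.0 :: -c-> p4
  p3 = 0 + 0 :: (no moves)
  p4 = 0 :: (no moves)
Reachable graph of Q (5 states):
  q0 = a.c.(0 + 0) + c.(c.0 + c.0) :: -a-> q1, -c-> q2
  q1 = c.(0 + 0) :: -c-> q3
  q2 = c.0 + c.0 :: -c-> q4
  q3 = 0 + 0 :: (no moves)
  q4 = 0 :: (no moves)
Coarsest stable partition (strong bisimilarity classes):
  B0 = {p0, q0}
  B1 = {p1, p2, q1, q2}
  B2 = {p3, p4, q3, q4}
p0 ∈ B0, q0 ∈ B0 → same block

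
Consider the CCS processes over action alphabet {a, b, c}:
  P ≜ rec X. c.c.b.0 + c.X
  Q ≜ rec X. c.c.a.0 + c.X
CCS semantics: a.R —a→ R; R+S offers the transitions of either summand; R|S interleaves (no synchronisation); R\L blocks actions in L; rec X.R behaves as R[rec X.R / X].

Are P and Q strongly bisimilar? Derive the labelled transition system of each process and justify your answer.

P's transition system — 4 states:
  m0 = rec X. c.c.b.0 + c.X has moves ··c··> m0, ··c··> m1
  m1 = c.b.0 has moves ··c··> m2
  m2 = b.0 has moves ··b··> m3
  m3 = 0 has moves ∅
Q's transition system — 4 states:
  n0 = rec X. c.c.a.0 + c.X has moves ··c··> n0, ··c··> n1
  n1 = c.a.0 has moves ··c··> n2
  n2 = a.0 has moves ··a··> n3
  n3 = 0 has moves ∅
Coarsest stable partition (strong bisimilarity classes):
  B0 = {m0}
  B1 = {m1}
  B2 = {m2}
  B3 = {m3, n3}
  B4 = {n0}
  B5 = {n1}
  B6 = {n2}
m0 ∈ B0, n0 ∈ B4 → different blocks

NO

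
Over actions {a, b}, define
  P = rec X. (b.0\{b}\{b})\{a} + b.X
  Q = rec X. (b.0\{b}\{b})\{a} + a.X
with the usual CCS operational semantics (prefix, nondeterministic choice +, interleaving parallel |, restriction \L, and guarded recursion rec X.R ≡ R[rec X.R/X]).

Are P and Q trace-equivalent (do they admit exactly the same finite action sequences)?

Reachable graph of P (2 states):
  s0 = rec X. (b.0\{b}\{b})\{a} + b.X → =b=> s0, =b=> s1
  s1 = 0\{b}\{b}\{a} → (no moves)
Reachable graph of Q (2 states):
  t0 = rec X. (b.0\{b}\{b})\{a} + a.X → =a=> t0, =b=> t1
  t1 = 0\{b}\{b}\{a} → (no moves)
Run σ = ⟨bb⟩ on P: start {s0}
  step 1 (b): {s0, s1}
  step 2 (b): {s0, s1}
  — P admits the full trace.
Run σ = ⟨bb⟩ on Q: start {t0}
  step 1 (b): {t1}
  step 2 (b): ∅  — Q cannot continue

NO — witness ⟨bb⟩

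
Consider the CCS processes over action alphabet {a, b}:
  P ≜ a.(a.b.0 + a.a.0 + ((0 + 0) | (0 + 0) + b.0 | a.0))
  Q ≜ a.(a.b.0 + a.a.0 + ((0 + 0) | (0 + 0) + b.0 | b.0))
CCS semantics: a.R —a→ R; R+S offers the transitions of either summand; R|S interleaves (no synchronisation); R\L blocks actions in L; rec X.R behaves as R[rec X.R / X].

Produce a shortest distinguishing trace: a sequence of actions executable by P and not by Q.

P's transition system — 8 states:
  u0 = a.(a.b.0 + a.a.0 + ((0 + 0) | (0 + 0) + b.0 | a.0)) | =a=> u1
  u1 = a.b.0 + a.a.0 + ((0 + 0) | (0 + 0) + b.0 | a.0) | =a=> u2, =a=> u3, =a=> u4, =b=> u5
  u2 = a.0 | =a=> u6
  u3 = b.0 | =b=> u6
  u4 = b.0 | 0 | =b=> u7
  u5 = 0 | a.0 | =a=> u7
  u6 = 0 | stopped
  u7 = 0 | 0 | stopped
Q's transition system — 8 states:
  v0 = a.(a.b.0 + a.a.0 + ((0 + 0) | (0 + 0) + b.0 | b.0)) | =a=> v1
  v1 = a.b.0 + a.a.0 + ((0 + 0) | (0 + 0) + b.0 | b.0) | =a=> v2, =a=> v3, =b=> v4, =b=> v5
  v2 = a.0 | =a=> v6
  v3 = b.0 | =b=> v6
  v4 = 0 | b.0 | =b=> v7
  v5 = b.0 | 0 | =b=> v7
  v6 = 0 | stopped
  v7 = 0 | 0 | stopped
Executing aba from P (initial set {u0}):
  [1] a ⇒ {u1}
  [2] b ⇒ {u5}
  [3] a ⇒ {u7}
  ✓ P
Executing aba from Q (initial set {v0}):
  [1] a ⇒ {v1}
  [2] b ⇒ {v4, v5}
  [3] a ⇒ ∅  — Q cannot continue

aba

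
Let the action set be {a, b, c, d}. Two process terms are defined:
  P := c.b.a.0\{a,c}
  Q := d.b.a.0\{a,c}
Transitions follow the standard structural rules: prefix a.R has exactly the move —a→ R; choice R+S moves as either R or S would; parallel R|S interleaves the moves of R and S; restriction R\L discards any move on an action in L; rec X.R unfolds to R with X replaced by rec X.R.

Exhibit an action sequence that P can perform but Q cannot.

c

Reachable graph of P (4 states):
  u0 = c.b.a.0\{a,c} ⊢ -c-> u1
  u1 = b.a.0\{a,c} ⊢ -b-> u2
  u2 = a.0\{a,c} ⊢ -a-> u3
  u3 = 0\{a,c} ⊢ (no moves)
Reachable graph of Q (4 states):
  v0 = d.b.a.0\{a,c} ⊢ -d-> v1
  v1 = b.a.0\{a,c} ⊢ -b-> v2
  v2 = a.0\{a,c} ⊢ -a-> v3
  v3 = 0\{a,c} ⊢ (no moves)
Run σ = ⟨c⟩ on P: start {u0}
  step 1 (c): {u1}
  P completes σ.
Run σ = ⟨c⟩ on Q: start {v0}
  step 1 (c): no successor for Q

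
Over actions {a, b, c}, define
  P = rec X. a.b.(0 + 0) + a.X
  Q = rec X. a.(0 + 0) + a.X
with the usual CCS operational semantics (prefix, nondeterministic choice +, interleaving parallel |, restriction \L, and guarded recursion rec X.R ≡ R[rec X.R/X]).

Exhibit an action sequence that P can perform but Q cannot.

ab

Reachable graph of P (3 states):
  m0 = rec X. a.b.(0 + 0) + a.X → =a=> m0, =a=> m1
  m1 = b.(0 + 0) → =b=> m2
  m2 = 0 + 0 → (no moves)
Reachable graph of Q (2 states):
  n0 = rec X. a.(0 + 0) + a.X → =a=> n0, =a=> n1
  n1 = 0 + 0 → (no moves)
Run σ = ⟨ab⟩ on P: start {m0}
  after a @ step 1: {m0, m1}
  after b @ step 2: {m2}
  P completes σ.
Run σ = ⟨ab⟩ on Q: start {n0}
  after a @ step 1: {n0, n1}
  after b @ step 2: ∅  — Q cannot continue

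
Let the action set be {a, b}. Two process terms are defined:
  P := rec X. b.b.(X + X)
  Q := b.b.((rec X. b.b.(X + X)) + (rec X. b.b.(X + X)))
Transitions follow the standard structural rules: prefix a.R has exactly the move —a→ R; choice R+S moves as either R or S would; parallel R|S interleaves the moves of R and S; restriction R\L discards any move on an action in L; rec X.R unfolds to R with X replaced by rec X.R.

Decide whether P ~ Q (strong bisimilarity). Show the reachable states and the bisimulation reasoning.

P's transition system — 3 states:
  p0 = rec X. b.b.(X + X) ⊢ -b-> p1
  p1 = b.((rec X. b.b.(X + X)) + (rec X. b.b.(X + X))) ⊢ -b-> p2
  p2 = (rec X. b.b.(X + X)) + (rec X. b.b.(X + X)) ⊢ -b-> p1
Q's transition system — 3 states:
  q0 = b.b.((rec X. b.b.(X + X)) + (rec X. b.b.(X + X))) ⊢ -b-> q1
  q1 = b.((rec X. b.b.(X + X)) + (rec X. b.b.(X + X))) ⊢ -b-> q2
  q2 = (rec X. b.b.(X + X)) + (rec X. b.b.(X + X)) ⊢ -b-> q1
Partition-refinement fixed point:
  B0 = {p0, p1, p2, q0, q1, q2}
p0 ∈ B0, q0 ∈ B0 → same block

YES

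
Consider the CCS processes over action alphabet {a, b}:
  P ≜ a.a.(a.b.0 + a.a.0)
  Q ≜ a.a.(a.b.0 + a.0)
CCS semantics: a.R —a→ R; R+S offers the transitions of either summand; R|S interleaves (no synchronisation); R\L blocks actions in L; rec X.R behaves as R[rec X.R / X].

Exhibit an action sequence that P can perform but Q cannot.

P's transition system — 6 states:
  m0 = a.a.(a.b.0 + a.a.0) → ··a··> m1
  m1 = a.(a.b.0 + a.a.0) → ··a··> m2
  m2 = a.b.0 + a.a.0 → ··a··> m3, ··a··> m4
  m3 = a.0 → ··a··> m5
  m4 = b.0 → ··b··> m5
  m5 = 0 → stopped
Q's transition system — 5 states:
  n0 = a.a.(a.b.0 + a.0) → ··a··> n1
  n1 = a.(a.b.0 + a.0) → ··a··> n2
  n2 = a.b.0 + a.0 → ··a··> n3, ··a··> n4
  n3 = 0 → stopped
  n4 = b.0 → ··b··> n3
Executing aaaa from P (initial set {m0}):
  step 1 (a): {m1}
  step 2 (a): {m2}
  step 3 (a): {m3, m4}
  step 4 (a): {m5}
  — P admits the full trace.
Executing aaaa from Q (initial set {n0}):
  step 1 (a): {n1}
  step 2 (a): {n2}
  step 3 (a): {n3, n4}
  step 4 (a): ∅  — Q cannot continue

aaaa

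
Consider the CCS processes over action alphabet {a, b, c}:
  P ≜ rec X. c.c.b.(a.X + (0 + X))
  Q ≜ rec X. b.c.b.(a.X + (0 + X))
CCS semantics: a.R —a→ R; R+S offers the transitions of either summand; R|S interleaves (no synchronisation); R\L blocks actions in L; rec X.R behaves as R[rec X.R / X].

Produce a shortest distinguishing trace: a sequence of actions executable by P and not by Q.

c

P's transition system — 4 states:
  u0 = rec X. c.c.b.(a.X + (0 + X)) ⊢ =c=> u1
  u1 = c.b.(a.(rec X. c.c.b.(a.X + (0 + X))) + (0 + (rec X. c.c.b.(a.X + (0 + X))))) ⊢ =c=> u2
  u2 = b.(a.(rec X. c.c.b.(a.X + (0 + X))) + (0 + (rec X. c.c.b.(a.X + (0 + X))))) ⊢ =b=> u3
  u3 = a.(rec X. c.c.b.(a.X + (0 + X))) + (0 + (rec X. c.c.b.(a.X + (0 + X)))) ⊢ =a=> u0, =c=> u1
Q's transition system — 4 states:
  v0 = rec X. b.c.b.(a.X + (0 + X)) ⊢ =b=> v1
  v1 = c.b.(a.(rec X. b.c.b.(a.X + (0 + X))) + (0 + (rec X. b.c.b.(a.X + (0 + X))))) ⊢ =c=> v2
  v2 = b.(a.(rec X. b.c.b.(a.X + (0 + X))) + (0 + (rec X. b.c.b.(a.X + (0 + X))))) ⊢ =b=> v3
  v3 = a.(rec X. b.c.b.(a.X + (0 + X))) + (0 + (rec X. b.c.b.(a.X + (0 + X)))) ⊢ =a=> v0, =b=> v1
Executing c from P (initial set {u0}):
  after c @ step 1: {u1}
  — P admits the full trace.
Executing c from Q (initial set {v0}):
  after c @ step 1: ∅  — Q cannot continue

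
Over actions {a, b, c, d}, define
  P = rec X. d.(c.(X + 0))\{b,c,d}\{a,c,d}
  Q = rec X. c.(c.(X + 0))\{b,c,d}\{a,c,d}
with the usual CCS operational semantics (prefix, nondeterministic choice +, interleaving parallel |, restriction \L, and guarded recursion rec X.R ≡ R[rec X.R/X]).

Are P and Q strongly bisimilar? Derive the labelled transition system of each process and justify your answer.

P ≁ Q

P's transition system — 2 states:
  p0 = rec X. d.(c.(X + 0))\{b,c,d}\{a,c,d} has moves -d-> p1
  p1 = (c.((rec X. d.(c.(X + 0))\{b,c,d}\{a,c,d}) + 0))\{b,c,d}\{a,c,d} has moves deadlocked
Q's transition system — 2 states:
  q0 = rec X. c.(c.(X + 0))\{b,c,d}\{a,c,d} has moves -c-> q1
  q1 = (c.((rec X. c.(c.(X + 0))\{b,c,d}\{a,c,d}) + 0))\{b,c,d}\{a,c,d} has moves deadlocked
Coarsest stable partition (strong bisimilarity classes):
  B0 = {p0}
  B1 = {p1, q1}
  B2 = {q0}
p0 ∈ B0, q0 ∈ B2 → different blocks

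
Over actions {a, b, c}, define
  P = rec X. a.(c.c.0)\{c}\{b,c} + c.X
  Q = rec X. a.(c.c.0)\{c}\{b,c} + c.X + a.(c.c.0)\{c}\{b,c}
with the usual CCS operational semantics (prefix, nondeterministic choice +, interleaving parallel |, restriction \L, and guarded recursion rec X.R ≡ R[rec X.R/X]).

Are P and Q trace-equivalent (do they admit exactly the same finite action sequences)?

trace-equivalent

LTS(P): 2 reachable states
  u0 = rec X. a.(c.c.0)\{c}\{b,c} + c.X :: -a-> u1, -c-> u0
  u1 = (c.c.0)\{c}\{b,c} :: ·
LTS(Q): 2 reachable states
  v0 = rec X. a.(c.c.0)\{c}\{b,c} + c.X + a.(c.c.0)\{c}\{b,c} :: -a-> v1, -c-> v0
  v1 = (c.c.0)\{c}\{b,c} :: ·
Coarsest stable partition (strong bisimilarity classes):
  B0 = {u0, v0}
  B1 = {u1, v1}
u0 ∈ B0, v0 ∈ B0 → same block
Bisimilar ⇒ trace-equivalent.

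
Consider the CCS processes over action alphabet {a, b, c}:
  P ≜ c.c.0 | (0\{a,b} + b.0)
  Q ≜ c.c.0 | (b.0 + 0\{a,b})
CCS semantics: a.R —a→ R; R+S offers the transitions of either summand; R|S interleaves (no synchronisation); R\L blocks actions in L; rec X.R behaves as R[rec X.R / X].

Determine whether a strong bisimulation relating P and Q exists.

P ~ Q

Reachable graph of P (6 states):
  m0 = c.c.0 | (0\{a,b} + b.0) | ··b··> m1, ··c··> m2
  m1 = c.c.0 | 0 | ··c··> m3
  m2 = c.0 | (0\{a,b} + b.0) | ··b··> m3, ··c··> m4
  m3 = c.0 | 0 | ··c··> m5
  m4 = 0 | (0\{a,b} + b.0) | ··b··> m5
  m5 = 0 | 0 | stopped
Reachable graph of Q (6 states):
  n0 = c.c.0 | (b.0 + 0\{a,b}) | ··b··> n1, ··c··> n2
  n1 = c.c.0 | 0 | ··c··> n3
  n2 = c.0 | (b.0 + 0\{a,b}) | ··b··> n3, ··c··> n4
  n3 = c.0 | 0 | ··c··> n5
  n4 = 0 | (b.0 + 0\{a,b}) | ··b··> n5
  n5 = 0 | 0 | stopped
Partition-refinement fixed point:
  B0 = {m0, n0}
  B1 = {m2, n2}
  B2 = {m4, n4}
  B3 = {m5, n5}
  B4 = {m3, n3}
  B5 = {m1, n1}
m0 ∈ B0, n0 ∈ B0 → same block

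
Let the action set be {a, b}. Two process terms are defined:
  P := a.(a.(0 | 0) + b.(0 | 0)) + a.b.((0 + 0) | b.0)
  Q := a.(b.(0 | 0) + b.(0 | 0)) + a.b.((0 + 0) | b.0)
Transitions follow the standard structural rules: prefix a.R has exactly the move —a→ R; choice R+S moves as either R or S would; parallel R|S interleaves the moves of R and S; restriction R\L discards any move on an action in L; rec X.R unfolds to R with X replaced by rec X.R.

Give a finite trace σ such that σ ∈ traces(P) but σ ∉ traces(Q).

LTS(P): 6 reachable states
  m0 = a.(a.(0 | 0) + b.(0 | 0)) + a.b.((0 + 0) | b.0) | -a-> m1, -a-> m2
  m1 = a.(0 | 0) + b.(0 | 0) | -a-> m3, -b-> m3
  m2 = b.((0 + 0) | b.0) | -b-> m4
  m3 = 0 | 0 | ∅
  m4 = (0 + 0) | b.0 | -b-> m5
  m5 = (0 + 0) | 0 | ∅
LTS(Q): 6 reachable states
  n0 = a.(b.(0 | 0) + b.(0 | 0)) + a.b.((0 + 0) | b.0) | -a-> n1, -a-> n2
  n1 = b.((0 + 0) | b.0) | -b-> n3
  n2 = b.(0 | 0) + b.(0 | 0) | -b-> n4
  n3 = (0 + 0) | b.0 | -b-> n5
  n4 = 0 | 0 | ∅
  n5 = (0 + 0) | 0 | ∅
Executing aa from P (initial set {m0}):
  step 1 (a): {m1, m2}
  step 2 (a): {m3}
  — P admits the full trace.
Executing aa from Q (initial set {n0}):
  step 1 (a): {n1, n2}
  step 2 (a): ∅  — Q cannot continue

aa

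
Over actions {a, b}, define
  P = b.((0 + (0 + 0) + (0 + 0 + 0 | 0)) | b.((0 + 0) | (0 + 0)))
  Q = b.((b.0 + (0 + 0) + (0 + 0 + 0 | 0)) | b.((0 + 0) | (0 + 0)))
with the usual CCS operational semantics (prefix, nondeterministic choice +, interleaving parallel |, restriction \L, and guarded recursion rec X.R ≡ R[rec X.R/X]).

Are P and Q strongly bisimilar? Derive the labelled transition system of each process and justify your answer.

not bisimilar

LTS(P): 3 reachable states
  m0 = b.((0 + (0 + 0) + (0 + 0 + 0 | 0)) | b.((0 + 0) | (0 + 0))) :: --b--▸ m1
  m1 = (0 + (0 + 0) + (0 + 0 + 0 | 0)) | b.((0 + 0) | (0 + 0)) :: --b--▸ m2
  m2 = (0 + (0 + 0) + (0 + 0 + 0 | 0)) | ((0 + 0) | (0 + 0)) :: (no moves)
LTS(Q): 5 reachable states
  n0 = b.((b.0 + (0 + 0) + (0 + 0 + 0 | 0)) | b.((0 + 0) | (0 + 0))) :: --b--▸ n1
  n1 = (b.0 + (0 + 0) + (0 + 0 + 0 | 0)) | b.((0 + 0) | (0 + 0)) :: --b--▸ n2, --b--▸ n3
  n2 = (b.0 + (0 + 0) + (0 + 0 + 0 | 0)) | ((0 + 0) | (0 + 0)) :: --b--▸ n4
  n3 = 0 | b.((0 + 0) | (0 + 0)) :: --b--▸ n4
  n4 = 0 | ((0 + 0) | (0 + 0)) :: (no moves)
Coarsest stable partition (strong bisimilarity classes):
  B0 = {m0, n1}
  B1 = {m1, n2, n3}
  B2 = {m2, n4}
  B3 = {n0}
m0 ∈ B0, n0 ∈ B3 → different blocks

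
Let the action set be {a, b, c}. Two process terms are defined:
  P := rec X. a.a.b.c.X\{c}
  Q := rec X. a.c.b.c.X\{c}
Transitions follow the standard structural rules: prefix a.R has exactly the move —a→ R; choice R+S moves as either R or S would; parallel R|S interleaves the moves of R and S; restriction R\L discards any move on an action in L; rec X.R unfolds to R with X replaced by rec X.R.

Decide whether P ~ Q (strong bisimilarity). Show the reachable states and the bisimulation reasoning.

P's transition system — 8 states:
  p0 = rec X. a.a.b.c.X\{c} → =a=> p1
  p1 = a.b.c.(rec X. a.a.b.c.X\{c})\{c} → =a=> p2
  p2 = b.c.(rec X. a.a.b.c.X\{c})\{c} → =b=> p3
  p3 = c.(rec X. a.a.b.c.X\{c})\{c} → =c=> p4
  p4 = (rec X. a.a.b.c.X\{c})\{c} → =a=> p5
  p5 = (a.b.c.(rec X. a.a.b.c.X\{c})\{c})\{c} → =a=> p6
  p6 = (b.c.(rec X. a.a.b.c.X\{c})\{c})\{c} → =b=> p7
  p7 = (c.(rec X. a.a.b.c.X\{c})\{c})\{c} → (no moves)
Q's transition system — 6 states:
  q0 = rec X. a.c.b.c.X\{c} → =a=> q1
  q1 = c.b.c.(rec X. a.c.b.c.X\{c})\{c} → =c=> q2
  q2 = b.c.(rec X. a.c.b.c.X\{c})\{c} → =b=> q3
  q3 = c.(rec X. a.c.b.c.X\{c})\{c} → =c=> q4
  q4 = (rec X. a.c.b.c.X\{c})\{c} → =a=> q5
  q5 = (c.b.c.(rec X. a.c.b.c.X\{c})\{c})\{c} → (no moves)
Bisimilarity quotient blocks:
  B0 = {p0}
  B1 = {p1}
  B2 = {p2}
  B3 = {p3}
  B4 = {p4}
  B5 = {p5}
  B6 = {p6}
  B7 = {p7, q5}
  B8 = {q0}
  B9 = {q1}
  B10 = {q2}
  B11 = {q3}
  B12 = {q4}
p0 ∈ B0, q0 ∈ B8 → different blocks

P ≁ Q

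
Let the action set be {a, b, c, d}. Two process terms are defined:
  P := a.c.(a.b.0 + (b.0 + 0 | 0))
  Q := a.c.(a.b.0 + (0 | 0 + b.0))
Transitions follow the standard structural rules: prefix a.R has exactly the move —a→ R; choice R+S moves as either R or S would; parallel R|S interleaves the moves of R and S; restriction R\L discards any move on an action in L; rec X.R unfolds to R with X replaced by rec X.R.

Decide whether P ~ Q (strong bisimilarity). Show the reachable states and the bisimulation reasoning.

P ~ Q

Reachable graph of P (5 states):
  u0 = a.c.(a.b.0 + (b.0 + 0 | 0)) ⊢ ··a··> u1
  u1 = c.(a.b.0 + (b.0 + 0 | 0)) ⊢ ··c··> u2
  u2 = a.b.0 + (b.0 + 0 | 0) ⊢ ··a··> u3, ··b··> u4
  u3 = b.0 ⊢ ··b··> u4
  u4 = 0 ⊢ ∅
Reachable graph of Q (5 states):
  v0 = a.c.(a.b.0 + (0 | 0 + b.0)) ⊢ ··a··> v1
  v1 = c.(a.b.0 + (0 | 0 + b.0)) ⊢ ··c··> v2
  v2 = a.b.0 + (0 | 0 + b.0) ⊢ ··a··> v3, ··b··> v4
  v3 = b.0 ⊢ ··b··> v4
  v4 = 0 ⊢ ∅
Bisimilarity quotient blocks:
  B0 = {u0, v0}
  B1 = {u1, v1}
  B2 = {u2, v2}
  B3 = {u3, v3}
  B4 = {u4, v4}
u0 ∈ B0, v0 ∈ B0 → same block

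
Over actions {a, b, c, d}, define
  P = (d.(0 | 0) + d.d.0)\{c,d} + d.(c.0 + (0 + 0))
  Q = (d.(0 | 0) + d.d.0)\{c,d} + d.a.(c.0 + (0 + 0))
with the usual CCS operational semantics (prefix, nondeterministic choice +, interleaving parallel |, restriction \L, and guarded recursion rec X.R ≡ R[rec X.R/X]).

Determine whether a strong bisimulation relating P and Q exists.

NO

Reachable graph of P (3 states):
  m0 = (d.(0 | 0) + d.d.0)\{c,d} + d.(c.0 + (0 + 0)) :: -d-> m1
  m1 = c.0 + (0 + 0) :: -c-> m2
  m2 = 0 :: (no moves)
Reachable graph of Q (4 states):
  n0 = (d.(0 | 0) + d.d.0)\{c,d} + d.a.(c.0 + (0 + 0)) :: -d-> n1
  n1 = a.(c.0 + (0 + 0)) :: -a-> n2
  n2 = c.0 + (0 + 0) :: -c-> n3
  n3 = 0 :: (no moves)
Bisimilarity quotient blocks:
  B0 = {m0}
  B1 = {m1, n2}
  B2 = {m2, n3}
  B3 = {n0}
  B4 = {n1}
m0 ∈ B0, n0 ∈ B3 → different blocks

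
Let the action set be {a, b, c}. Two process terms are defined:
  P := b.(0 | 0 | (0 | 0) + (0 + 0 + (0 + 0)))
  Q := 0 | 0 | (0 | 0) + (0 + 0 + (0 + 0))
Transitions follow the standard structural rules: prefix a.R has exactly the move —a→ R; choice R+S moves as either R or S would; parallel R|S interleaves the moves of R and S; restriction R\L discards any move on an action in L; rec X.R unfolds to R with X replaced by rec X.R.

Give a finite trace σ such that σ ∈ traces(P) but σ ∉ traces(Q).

b

Reachable graph of P (2 states):
  m0 = b.(0 | 0 | (0 | 0) + (0 + 0 + (0 + 0))) :: -b-> m1
  m1 = 0 | 0 | (0 | 0) + (0 + 0 + (0 + 0)) :: ·
Reachable graph of Q (1 states):
  n0 = 0 | 0 | (0 | 0) + (0 + 0 + (0 + 0)) :: ·
Run σ = ⟨b⟩ on P: start {m0}
  after b @ step 1: {m1}
  ✓ P
Run σ = ⟨b⟩ on Q: start {n0}
  after b @ step 1: no successor for Q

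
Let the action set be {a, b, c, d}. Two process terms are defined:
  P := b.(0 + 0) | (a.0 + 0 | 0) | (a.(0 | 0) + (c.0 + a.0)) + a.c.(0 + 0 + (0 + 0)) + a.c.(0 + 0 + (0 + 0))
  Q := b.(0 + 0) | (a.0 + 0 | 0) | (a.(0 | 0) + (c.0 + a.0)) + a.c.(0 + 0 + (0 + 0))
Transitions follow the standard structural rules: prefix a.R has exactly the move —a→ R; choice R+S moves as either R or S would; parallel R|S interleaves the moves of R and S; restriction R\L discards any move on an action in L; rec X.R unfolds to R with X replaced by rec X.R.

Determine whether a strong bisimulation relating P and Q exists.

LTS(P): 14 reachable states
  u0 = b.(0 + 0) | (a.0 + 0 | 0) | (a.(0 | 0) + (c.0 + a.0)) + a.c.(0 + 0 + (0 + 0)) + a.c.(0 + 0 + (0 + 0)) ⊢ -a-> u1, -a-> u2, -a-> u3, -a-> u4, -b-> u5, -c-> u2
  u1 = b.(0 + 0) | (a.0 + 0 | 0) | (0 | 0) ⊢ -a-> u6, -b-> u7
  u2 = b.(0 + 0) | (a.0 + 0 | 0) | 0 ⊢ -a-> u8, -b-> u9
  u3 = b.(0 + 0) | 0 | (a.(0 | 0) + (c.0 + a.0)) ⊢ -a-> u6, -a-> u8, -b-> u10, -c-> u8
  u4 = c.(0 + 0 + (0 + 0)) ⊢ -c-> u11
  u5 = (0 + 0) | (a.0 + 0 | 0) | (a.(0 | 0) + (c.0 + a.0)) ⊢ -a-> u10, -a-> u7, -a-> u9, -c-> u9
  u6 = b.(0 + 0) | 0 | (0 | 0) ⊢ -b-> u12
  u7 = (0 + 0) | (a.0 + 0 | 0) | (0 | 0) ⊢ -a-> u12
  u8 = b.(0 + 0) | 0 | 0 ⊢ -b-> u13
  u9 = (0 + 0) | (a.0 + 0 | 0) | 0 ⊢ -a-> u13
  u10 = (0 + 0) | 0 | (a.(0 | 0) + (c.0 + a.0)) ⊢ -a-> u12, -a-> u13, -c-> u13
  u11 = 0 + 0 + (0 + 0) ⊢ (no moves)
  u12 = (0 + 0) | 0 | (0 | 0) ⊢ (no moves)
  u13 = (0 + 0) | 0 | 0 ⊢ (no moves)
LTS(Q): 14 reachable states
  v0 = b.(0 + 0) | (a.0 + 0 | 0) | (a.(0 | 0) + (c.0 + a.0)) + a.c.(0 + 0 + (0 + 0)) ⊢ -a-> v1, -a-> v2, -a-> v3, -a-> v4, -b-> v5, -c-> v2
  v1 = b.(0 + 0) | (a.0 + 0 | 0) | (0 | 0) ⊢ -a-> v6, -b-> v7
  v2 = b.(0 + 0) | (a.0 + 0 | 0) | 0 ⊢ -a-> v8, -b-> v9
  v3 = b.(0 + 0) | 0 | (a.(0 | 0) + (c.0 + a.0)) ⊢ -a-> v6, -a-> v8, -b-> v10, -c-> v8
  v4 = c.(0 + 0 + (0 + 0)) ⊢ -c-> v11
  v5 = (0 + 0) | (a.0 + 0 | 0) | (a.(0 | 0) + (c.0 + a.0)) ⊢ -a-> v10, -a-> v7, -a-> v9, -c-> v9
  v6 = b.(0 + 0) | 0 | (0 | 0) ⊢ -b-> v12
  v7 = (0 + 0) | (a.0 + 0 | 0) | (0 | 0) ⊢ -a-> v12
  v8 = b.(0 + 0) | 0 | 0 ⊢ -b-> v13
  v9 = (0 + 0) | (a.0 + 0 | 0) | 0 ⊢ -a-> v13
  v10 = (0 + 0) | 0 | (a.(0 | 0) + (c.0 + a.0)) ⊢ -a-> v12, -a-> v13, -c-> v13
  v11 = 0 + 0 + (0 + 0) ⊢ (no moves)
  v12 = (0 + 0) | 0 | (0 | 0) ⊢ (no moves)
  v13 = (0 + 0) | 0 | 0 ⊢ (no moves)
Bisimilarity quotient blocks:
  B0 = {u0, v0}
  B1 = {u1, u2, v1, v2}
  B2 = {u6, u8, v6, v8}
  B3 = {u11, u12, u13, v11, v12, v13}
  B4 = {u7, u9, v7, v9}
  B5 = {u5, v5}
  B6 = {u10, v10}
  B7 = {u4, v4}
  B8 = {u3, v3}
u0 ∈ B0, v0 ∈ B0 → same block

P ~ Q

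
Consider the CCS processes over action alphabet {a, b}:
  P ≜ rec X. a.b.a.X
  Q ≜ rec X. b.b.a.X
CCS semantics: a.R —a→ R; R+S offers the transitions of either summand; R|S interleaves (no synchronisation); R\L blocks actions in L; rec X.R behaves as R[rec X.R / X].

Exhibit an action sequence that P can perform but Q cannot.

P's transition system — 3 states:
  m0 = rec X. a.b.a.X | ··a··> m1
  m1 = b.a.(rec X. a.b.a.X) | ··b··> m2
  m2 = a.(rec X. a.b.a.X) | ··a··> m0
Q's transition system — 3 states:
  n0 = rec X. b.b.a.X | ··b··> n1
  n1 = b.a.(rec X. b.b.a.X) | ··b··> n2
  n2 = a.(rec X. b.b.a.X) | ··a··> n0
Trace ⟨a⟩ through P, begin at {m0}:
  step 1 (a): {m1}
  ✓ P
Trace ⟨a⟩ through Q, begin at {n0}:
  step 1 (a): no successor for Q

a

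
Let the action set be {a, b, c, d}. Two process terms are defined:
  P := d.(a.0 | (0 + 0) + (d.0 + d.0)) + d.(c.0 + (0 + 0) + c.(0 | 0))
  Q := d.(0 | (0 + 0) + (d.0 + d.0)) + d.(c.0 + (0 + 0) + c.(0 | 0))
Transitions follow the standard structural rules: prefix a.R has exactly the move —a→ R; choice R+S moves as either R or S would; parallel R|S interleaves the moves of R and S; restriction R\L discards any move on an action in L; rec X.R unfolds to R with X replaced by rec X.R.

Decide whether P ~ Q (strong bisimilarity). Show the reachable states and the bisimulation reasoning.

P ≁ Q

Reachable graph of P (6 states):
  p0 = d.(a.0 | (0 + 0) + (d.0 + d.0)) + d.(c.0 + (0 + 0) + c.(0 | 0)) | =d=> p1, =d=> p2
  p1 = a.0 | (0 + 0) + (d.0 + d.0) | =a=> p3, =d=> p4
  p2 = c.0 + (0 + 0) + c.(0 | 0) | =c=> p4, =c=> p5
  p3 = 0 | (0 + 0) | ∅
  p4 = 0 | ∅
  p5 = 0 | 0 | ∅
Reachable graph of Q (5 states):
  q0 = d.(0 | (0 + 0) + (d.0 + d.0)) + d.(c.0 + (0 + 0) + c.(0 | 0)) | =d=> q1, =d=> q2
  q1 = 0 | (0 + 0) + (d.0 + d.0) | =d=> q3
  q2 = c.0 + (0 + 0) + c.(0 | 0) | =c=> q3, =c=> q4
  q3 = 0 | ∅
  q4 = 0 | 0 | ∅
Partition-refinement fixed point:
  B0 = {p0}
  B1 = {p2, q2}
  B2 = {p3, p4, p5, q3, q4}
  B3 = {p1}
  B4 = {q0}
  B5 = {q1}
p0 ∈ B0, q0 ∈ B4 → different blocks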